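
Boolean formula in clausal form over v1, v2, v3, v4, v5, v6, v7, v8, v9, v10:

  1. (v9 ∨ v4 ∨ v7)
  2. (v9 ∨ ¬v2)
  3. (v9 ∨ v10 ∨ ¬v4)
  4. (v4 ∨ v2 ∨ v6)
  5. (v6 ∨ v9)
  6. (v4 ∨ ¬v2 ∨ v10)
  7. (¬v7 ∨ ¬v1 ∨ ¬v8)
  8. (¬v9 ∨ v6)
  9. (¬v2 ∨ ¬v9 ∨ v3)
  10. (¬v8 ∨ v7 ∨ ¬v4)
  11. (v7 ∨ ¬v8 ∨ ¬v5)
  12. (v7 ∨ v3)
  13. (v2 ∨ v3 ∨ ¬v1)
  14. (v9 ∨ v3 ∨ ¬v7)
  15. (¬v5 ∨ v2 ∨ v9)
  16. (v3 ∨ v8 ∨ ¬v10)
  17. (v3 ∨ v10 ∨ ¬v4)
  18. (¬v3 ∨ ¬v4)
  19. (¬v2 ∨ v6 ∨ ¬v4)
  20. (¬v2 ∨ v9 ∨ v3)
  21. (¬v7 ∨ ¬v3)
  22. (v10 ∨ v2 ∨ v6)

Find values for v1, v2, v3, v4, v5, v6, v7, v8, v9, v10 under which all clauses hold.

Pure literal: v1 appears only negated; assign v1 = False.
v6 occurs only positively in the remaining clauses — set v6 = True.
Branch on v2: take v2 = False.
Set v3 = True and propagate.
  then v4 is forced to False.
  then v7 is forced to False.
  then v9 is forced to True.
Try v5 = True.
  then v8 is forced to False.
v10 is now unconstrained; take v10 = False.
Check each clause:
  1. (v9 ∨ v7 ∨ v4) — v9 is true.
  2. (¬v2 ∨ v9) — v9 is true.
  3. (v10 ∨ ¬v4 ∨ v9) — v9 is true.
  4. (v6 ∨ v2 ∨ v4) — v6 is true.
  5. (v6 ∨ v9) — v9 is true.
  6. (¬v2 ∨ v10 ∨ v4) — ¬v2 is true.
  7. (¬v1 ∨ ¬v7 ∨ ¬v8) — ¬v8 is true.
  8. (¬v9 ∨ v6) — v6 is true.
  9. (v3 ∨ ¬v9 ∨ ¬v2) — v3 is true.
  10. (¬v4 ∨ ¬v8 ∨ v7) — ¬v8 is true.
  11. (¬v8 ∨ ¬v5 ∨ v7) — ¬v8 is true.
  12. (v3 ∨ v7) — v3 is true.
  13. (v3 ∨ ¬v1 ∨ v2) — v3 is true.
  14. (v9 ∨ v3 ∨ ¬v7) — ¬v7 is true.
  15. (v9 ∨ ¬v5 ∨ v2) — v9 is true.
  16. (v8 ∨ v3 ∨ ¬v10) — v3 is true.
  17. (v3 ∨ ¬v4 ∨ v10) — v3 is true.
  18. (¬v4 ∨ ¬v3) — ¬v4 is true.
  19. (¬v4 ∨ v6 ∨ ¬v2) — ¬v4 is true.
  20. (¬v2 ∨ v3 ∨ v9) — v9 is true.
  21. (¬v3 ∨ ¬v7) — ¬v7 is true.
  22. (v6 ∨ v2 ∨ v10) — v6 is true.

v1=False  v2=False  v3=True  v4=False  v5=True  v6=True  v7=False  v8=False  v9=True  v10=False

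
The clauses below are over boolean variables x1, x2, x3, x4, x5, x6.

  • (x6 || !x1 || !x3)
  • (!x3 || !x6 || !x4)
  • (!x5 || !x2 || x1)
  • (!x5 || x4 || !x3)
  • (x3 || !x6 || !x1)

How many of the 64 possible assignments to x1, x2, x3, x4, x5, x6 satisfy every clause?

Case analysis on x3 and x1:
  x3=1, x1=1: remaining (x2,x4,x5,x6) ∈ {(0,0,0,1); (1,0,0,1)} — 2.
  x3=1, x1=0: 7 of the 16 assignments to (x2,x4,x5,x6) work.
  x3=0, x1=1: forces x6=0; x2, x4, x5 free → 2^3 = 8.
  x3=0, x1=0: x4, x6 free; 3 ways for (x2,x5) × 2^2 = 12.
Total: 2 + 7 + 8 + 12 = 29.

29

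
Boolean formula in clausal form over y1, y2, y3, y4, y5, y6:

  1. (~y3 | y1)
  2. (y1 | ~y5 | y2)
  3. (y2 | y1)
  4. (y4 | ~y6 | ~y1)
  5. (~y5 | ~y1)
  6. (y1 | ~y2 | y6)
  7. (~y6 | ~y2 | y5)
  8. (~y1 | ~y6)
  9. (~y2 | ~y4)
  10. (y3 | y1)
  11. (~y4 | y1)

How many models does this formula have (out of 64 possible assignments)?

6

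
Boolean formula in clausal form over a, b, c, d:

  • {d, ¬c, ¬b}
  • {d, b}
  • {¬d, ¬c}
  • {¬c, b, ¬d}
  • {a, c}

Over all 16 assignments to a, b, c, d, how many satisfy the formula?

3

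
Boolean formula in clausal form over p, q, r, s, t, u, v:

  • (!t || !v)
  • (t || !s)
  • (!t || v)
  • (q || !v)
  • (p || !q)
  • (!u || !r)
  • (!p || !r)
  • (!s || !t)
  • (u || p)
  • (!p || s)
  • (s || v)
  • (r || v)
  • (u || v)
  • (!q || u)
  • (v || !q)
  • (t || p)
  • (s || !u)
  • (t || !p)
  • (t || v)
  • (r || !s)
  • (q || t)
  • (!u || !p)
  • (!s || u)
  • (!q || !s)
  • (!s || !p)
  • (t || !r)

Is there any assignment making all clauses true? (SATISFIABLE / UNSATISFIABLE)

UNSATISFIABLE

s = True:
  propagation gives t=True; an empty clause results — contradiction.
s = False:
  propagation gives p=False, q=False, v=False; an empty clause results — contradiction.
Every branch closes, so no satisfying assignment exists.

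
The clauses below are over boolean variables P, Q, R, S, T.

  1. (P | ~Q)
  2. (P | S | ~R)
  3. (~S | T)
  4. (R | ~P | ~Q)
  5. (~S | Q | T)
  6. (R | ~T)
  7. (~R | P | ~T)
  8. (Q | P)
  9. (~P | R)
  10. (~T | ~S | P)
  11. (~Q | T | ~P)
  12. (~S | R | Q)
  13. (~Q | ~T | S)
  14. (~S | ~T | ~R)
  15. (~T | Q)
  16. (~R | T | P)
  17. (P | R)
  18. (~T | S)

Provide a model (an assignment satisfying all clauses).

Try P = True.
  then R is forced to True.
For the remaining variables, Q = False, S = False, T = False works.
Check each clause:
  1. (~Q | P) — P is true.
  2. (S | ~R | P) — P is true.
  3. (~S | T) — ~S is true.
  4. (~P | R | ~Q) — R is true.
  5. (T | ~S | Q) — ~S is true.
  6. (~T | R) — R is true.
  7. (~T | ~R | P) — P is true.
  8. (Q | P) — P is true.
  9. (~P | R) — R is true.
  10. (~S | ~T | P) — P is true.
  11. (~P | ~Q | T) — ~Q is true.
  12. (Q | R | ~S) — R is true.
  13. (~T | S | ~Q) — ~T is true.
  14. (~R | ~T | ~S) — ~T is true.
  15. (Q | ~T) — ~T is true.
  16. (~R | T | P) — P is true.
  17. (R | P) — P is true.
  18. (~T | S) — ~T is true.

P=1, Q=0, R=1, S=0, T=0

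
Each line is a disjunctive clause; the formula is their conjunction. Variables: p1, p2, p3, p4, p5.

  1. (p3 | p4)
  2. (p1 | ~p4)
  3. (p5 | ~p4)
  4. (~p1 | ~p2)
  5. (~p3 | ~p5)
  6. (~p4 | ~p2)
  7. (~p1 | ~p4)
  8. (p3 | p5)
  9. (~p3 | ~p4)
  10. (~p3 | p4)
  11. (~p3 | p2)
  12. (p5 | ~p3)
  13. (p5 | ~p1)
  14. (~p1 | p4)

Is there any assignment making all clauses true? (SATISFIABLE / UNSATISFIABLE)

UNSATISFIABLE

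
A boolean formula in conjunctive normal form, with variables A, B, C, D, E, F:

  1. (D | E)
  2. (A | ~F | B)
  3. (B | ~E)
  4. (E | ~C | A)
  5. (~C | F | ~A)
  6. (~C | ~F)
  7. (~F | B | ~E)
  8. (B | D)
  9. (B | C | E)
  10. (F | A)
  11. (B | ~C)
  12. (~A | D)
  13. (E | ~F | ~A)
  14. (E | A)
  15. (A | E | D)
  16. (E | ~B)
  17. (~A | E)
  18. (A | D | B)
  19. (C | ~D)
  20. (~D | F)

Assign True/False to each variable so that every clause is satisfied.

A=F  B=T  C=F  D=F  E=T  F=T

Branch on A: take A = False.
  then F is forced to True.
  then B is forced to True.
  then C is forced to False.
  then E is forced to True.
  then D is forced to False.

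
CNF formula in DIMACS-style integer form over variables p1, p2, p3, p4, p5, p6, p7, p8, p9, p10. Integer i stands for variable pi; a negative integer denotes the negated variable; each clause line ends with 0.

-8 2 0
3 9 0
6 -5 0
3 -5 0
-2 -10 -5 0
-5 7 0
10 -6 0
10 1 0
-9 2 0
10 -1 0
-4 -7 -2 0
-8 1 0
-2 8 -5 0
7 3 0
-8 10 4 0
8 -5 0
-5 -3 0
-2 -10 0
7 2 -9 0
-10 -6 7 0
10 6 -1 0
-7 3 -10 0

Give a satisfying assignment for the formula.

p1=F, p2=F, p3=T, p4=T, p5=F, p6=F, p7=T, p8=F, p9=F, p10=T

Check each clause:
  1. (!p8 || p2) — !p8 is true.
  2. (p9 || p3) — p3 is true.
  3. (!p5 || p6) — !p5 is true.
  4. (p3 || !p5) — p3 is true.
  5. (!p10 || !p5 || !p2) — !p5 is true.
  6. (!p5 || p7) — !p5 is true.
  7. (!p6 || p10) — p10 is true.
  8. (p1 || p10) — p10 is true.
  9. (!p9 || p2) — !p9 is true.
  10. (!p1 || p10) — p10 is true.
  11. (!p2 || !p7 || !p4) — !p2 is true.
  12. (p1 || !p8) — !p8 is true.
  13. (!p5 || !p2 || p8) — !p5 is true.
  14. (p3 || p7) — p3 is true.
  15. (p4 || !p8 || p10) — !p8 is true.
  16. (!p5 || p8) — !p5 is true.
  17. (!p3 || !p5) — !p5 is true.
  18. (!p2 || !p10) — !p2 is true.
  19. (p2 || p7 || !p9) — p7 is true.
  20. (p7 || !p10 || !p6) — !p6 is true.
  21. (p6 || !p1 || p10) — p10 is true.
  22. (!p7 || p3 || !p10) — p3 is true.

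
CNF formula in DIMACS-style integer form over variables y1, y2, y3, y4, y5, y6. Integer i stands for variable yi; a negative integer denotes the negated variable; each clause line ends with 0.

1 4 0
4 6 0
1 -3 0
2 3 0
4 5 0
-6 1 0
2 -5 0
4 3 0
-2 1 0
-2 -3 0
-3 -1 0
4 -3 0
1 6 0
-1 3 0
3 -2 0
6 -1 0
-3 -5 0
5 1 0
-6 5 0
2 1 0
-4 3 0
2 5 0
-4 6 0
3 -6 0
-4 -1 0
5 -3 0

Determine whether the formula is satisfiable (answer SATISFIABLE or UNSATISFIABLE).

y3 = True:
  propagation gives y1=True; an empty clause results — contradiction.
y3 = False:
  propagation gives y2=True; an empty clause results — contradiction.
Every branch closes, so no satisfying assignment exists.

UNSATISFIABLE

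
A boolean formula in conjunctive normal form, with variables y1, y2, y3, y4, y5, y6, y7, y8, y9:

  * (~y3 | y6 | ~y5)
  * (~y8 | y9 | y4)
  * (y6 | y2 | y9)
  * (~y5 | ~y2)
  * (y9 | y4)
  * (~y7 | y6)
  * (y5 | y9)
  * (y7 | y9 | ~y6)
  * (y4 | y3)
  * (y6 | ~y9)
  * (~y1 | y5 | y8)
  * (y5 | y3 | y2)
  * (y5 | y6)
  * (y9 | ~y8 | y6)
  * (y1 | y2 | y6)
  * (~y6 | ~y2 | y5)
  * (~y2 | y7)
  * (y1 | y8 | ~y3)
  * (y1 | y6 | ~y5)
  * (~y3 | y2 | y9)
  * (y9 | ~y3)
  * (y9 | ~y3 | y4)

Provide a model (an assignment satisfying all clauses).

y1 = F  y2 = F  y3 = F  y4 = T  y5 = T  y6 = T  y7 = F  y8 = F  y9 = T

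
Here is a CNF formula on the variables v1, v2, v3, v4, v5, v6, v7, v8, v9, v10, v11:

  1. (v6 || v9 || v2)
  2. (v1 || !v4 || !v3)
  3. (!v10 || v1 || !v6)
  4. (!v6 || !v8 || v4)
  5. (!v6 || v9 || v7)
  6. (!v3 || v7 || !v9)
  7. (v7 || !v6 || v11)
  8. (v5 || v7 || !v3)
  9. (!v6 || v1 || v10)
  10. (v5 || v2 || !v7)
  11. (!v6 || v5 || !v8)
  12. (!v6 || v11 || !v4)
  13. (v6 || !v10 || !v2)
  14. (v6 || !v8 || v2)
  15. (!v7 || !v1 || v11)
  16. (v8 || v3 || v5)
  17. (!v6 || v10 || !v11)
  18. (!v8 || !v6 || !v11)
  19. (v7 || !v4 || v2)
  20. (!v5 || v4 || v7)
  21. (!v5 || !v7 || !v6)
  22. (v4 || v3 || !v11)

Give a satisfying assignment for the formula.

v1=F, v2=T, v3=F, v4=F, v5=T, v6=F, v7=T, v8=T, v9=T, v10=F, v11=F

Check each clause:
  1. (v2 || v9 || v6) — v9 is true.
  2. (!v4 || !v3 || v1) — !v4 is true.
  3. (!v6 || v1 || !v10) — !v6 is true.
  4. (v4 || !v6 || !v8) — !v6 is true.
  5. (!v6 || v7 || v9) — v9 is true.
  6. (v7 || !v3 || !v9) — !v3 is true.
  7. (v11 || v7 || !v6) — !v6 is true.
  8. (v7 || !v3 || v5) — !v3 is true.
  9. (v10 || !v6 || v1) — !v6 is true.
  10. (v5 || !v7 || v2) — v2 is true.
  11. (!v6 || v5 || !v8) — !v6 is true.
  12. (!v4 || v11 || !v6) — !v6 is true.
  13. (v6 || !v2 || !v10) — !v10 is true.
  14. (!v8 || v2 || v6) — v2 is true.
  15. (!v7 || v11 || !v1) — !v1 is true.
  16. (v8 || v5 || v3) — v8 is true.
  17. (!v11 || !v6 || v10) — !v6 is true.
  18. (!v8 || !v11 || !v6) — !v6 is true.
  19. (!v4 || v7 || v2) — v2 is true.
  20. (!v5 || v4 || v7) — v7 is true.
  21. (!v5 || !v6 || !v7) — !v6 is true.
  22. (v3 || !v11 || v4) — !v11 is true.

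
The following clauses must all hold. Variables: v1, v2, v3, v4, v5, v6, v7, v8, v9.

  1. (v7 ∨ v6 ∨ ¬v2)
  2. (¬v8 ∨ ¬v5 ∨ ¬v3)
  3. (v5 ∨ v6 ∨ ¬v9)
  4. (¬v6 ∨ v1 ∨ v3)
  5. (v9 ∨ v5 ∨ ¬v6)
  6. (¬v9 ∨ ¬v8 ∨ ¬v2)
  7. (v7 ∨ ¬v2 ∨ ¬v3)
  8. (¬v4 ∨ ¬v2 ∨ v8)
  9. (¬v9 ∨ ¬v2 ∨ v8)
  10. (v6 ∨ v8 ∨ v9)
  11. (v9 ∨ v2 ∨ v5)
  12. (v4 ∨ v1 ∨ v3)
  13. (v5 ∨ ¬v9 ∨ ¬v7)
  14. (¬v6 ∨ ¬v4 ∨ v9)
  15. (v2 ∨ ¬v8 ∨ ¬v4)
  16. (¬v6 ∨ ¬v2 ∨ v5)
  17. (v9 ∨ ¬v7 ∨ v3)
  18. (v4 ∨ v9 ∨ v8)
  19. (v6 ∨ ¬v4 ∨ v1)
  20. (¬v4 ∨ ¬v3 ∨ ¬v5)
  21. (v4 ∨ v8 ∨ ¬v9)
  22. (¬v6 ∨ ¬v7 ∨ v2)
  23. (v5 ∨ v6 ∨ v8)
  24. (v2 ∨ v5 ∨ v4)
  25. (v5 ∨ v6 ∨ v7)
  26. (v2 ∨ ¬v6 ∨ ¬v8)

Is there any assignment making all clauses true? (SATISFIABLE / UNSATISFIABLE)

SATISFIABLE

v1 occurs only positively in the remaining clauses — set v1 = True.
Branch on v2: take v2 = True.
Set v3 = False and propagate.
The remaining clauses are satisfied by v4 = False, v5 = True, v6 = True, v7 = False, v8 = True, v9 = False.
So v1=True, v2=True, v3=False, v4=False, v5=True, v6=True, v7=False, v8=True, v9=False is a satisfying assignment.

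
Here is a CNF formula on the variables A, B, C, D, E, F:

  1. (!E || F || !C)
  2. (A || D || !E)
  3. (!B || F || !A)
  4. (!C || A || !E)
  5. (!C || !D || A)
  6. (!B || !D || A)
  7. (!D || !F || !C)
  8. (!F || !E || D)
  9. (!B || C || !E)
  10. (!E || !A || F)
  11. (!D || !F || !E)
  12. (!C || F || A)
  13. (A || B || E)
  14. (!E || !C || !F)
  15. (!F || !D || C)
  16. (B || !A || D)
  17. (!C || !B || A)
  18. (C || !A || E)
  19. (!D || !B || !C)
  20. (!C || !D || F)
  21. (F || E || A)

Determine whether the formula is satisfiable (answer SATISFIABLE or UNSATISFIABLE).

SATISFIABLE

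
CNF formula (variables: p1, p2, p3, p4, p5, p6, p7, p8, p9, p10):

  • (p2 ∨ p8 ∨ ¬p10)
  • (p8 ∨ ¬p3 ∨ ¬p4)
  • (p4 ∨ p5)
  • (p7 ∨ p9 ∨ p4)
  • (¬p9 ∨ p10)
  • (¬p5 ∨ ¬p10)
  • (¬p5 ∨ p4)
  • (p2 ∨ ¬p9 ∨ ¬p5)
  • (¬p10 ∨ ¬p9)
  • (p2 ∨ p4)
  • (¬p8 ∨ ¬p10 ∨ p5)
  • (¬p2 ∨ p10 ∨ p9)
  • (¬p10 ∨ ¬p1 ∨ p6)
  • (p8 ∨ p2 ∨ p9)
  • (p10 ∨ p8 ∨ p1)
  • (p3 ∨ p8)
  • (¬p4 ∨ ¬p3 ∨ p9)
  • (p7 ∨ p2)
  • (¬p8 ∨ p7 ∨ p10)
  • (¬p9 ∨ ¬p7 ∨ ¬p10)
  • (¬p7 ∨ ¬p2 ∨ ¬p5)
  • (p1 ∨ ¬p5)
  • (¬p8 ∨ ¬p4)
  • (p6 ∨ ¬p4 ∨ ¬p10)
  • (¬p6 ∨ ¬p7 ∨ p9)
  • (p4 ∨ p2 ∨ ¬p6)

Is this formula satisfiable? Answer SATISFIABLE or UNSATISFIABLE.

UNSATISFIABLE

p10 = True:
  propagation gives p5=False, p4=True, p9=False, p8=False; an empty clause results — contradiction.
p10 = False:
  propagation gives p9=False, p2=False, p4=True, p8=True; an empty clause results — contradiction.
Every branch closes, so no satisfying assignment exists.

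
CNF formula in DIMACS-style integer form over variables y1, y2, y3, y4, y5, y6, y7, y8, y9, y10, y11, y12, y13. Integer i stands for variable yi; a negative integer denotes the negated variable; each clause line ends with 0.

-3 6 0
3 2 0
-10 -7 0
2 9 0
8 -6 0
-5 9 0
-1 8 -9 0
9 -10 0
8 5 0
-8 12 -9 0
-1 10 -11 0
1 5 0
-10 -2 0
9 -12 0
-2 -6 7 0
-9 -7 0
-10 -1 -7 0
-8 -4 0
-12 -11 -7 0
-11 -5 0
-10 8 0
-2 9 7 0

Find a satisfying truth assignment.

y1 = 1, y2 = 0, y3 = 1, y4 = 0, y5 = 0, y6 = 1, y7 = 0, y8 = 1, y9 = 1, y10 = 1, y11 = 0, y12 = 1, y13 = 0

Check each clause:
  1. {y6, ¬y3} — y6 is true.
  2. {y3, y2} — y3 is true.
  3. {¬y10, ¬y7} — ¬y7 is true.
  4. {y9, y2} — y9 is true.
  5. {¬y6, y8} — y8 is true.
  6. {¬y5, y9} — y9 is true.
  7. {y8, ¬y9, ¬y1} — y8 is true.
  8. {¬y10, y9} — y9 is true.
  9. {y8, y5} — y8 is true.
  10. {¬y9, y12, ¬y8} — y12 is true.
  11. {¬y11, ¬y1, y10} — y10 is true.
  12. {y1, y5} — y1 is true.
  13. {¬y10, ¬y2} — ¬y2 is true.
  14. {¬y12, y9} — y9 is true.
  15. {¬y6, y7, ¬y2} — ¬y2 is true.
  16. {¬y9, ¬y7} — ¬y7 is true.
  17. {¬y10, ¬y1, ¬y7} — ¬y7 is true.
  18. {¬y8, ¬y4} — ¬y4 is true.
  19. {¬y11, ¬y7, ¬y12} — ¬y7 is true.
  20. {¬y11, ¬y5} — ¬y5 is true.
  21. {¬y10, y8} — y8 is true.
  22. {y9, ¬y2, y7} — y9 is true.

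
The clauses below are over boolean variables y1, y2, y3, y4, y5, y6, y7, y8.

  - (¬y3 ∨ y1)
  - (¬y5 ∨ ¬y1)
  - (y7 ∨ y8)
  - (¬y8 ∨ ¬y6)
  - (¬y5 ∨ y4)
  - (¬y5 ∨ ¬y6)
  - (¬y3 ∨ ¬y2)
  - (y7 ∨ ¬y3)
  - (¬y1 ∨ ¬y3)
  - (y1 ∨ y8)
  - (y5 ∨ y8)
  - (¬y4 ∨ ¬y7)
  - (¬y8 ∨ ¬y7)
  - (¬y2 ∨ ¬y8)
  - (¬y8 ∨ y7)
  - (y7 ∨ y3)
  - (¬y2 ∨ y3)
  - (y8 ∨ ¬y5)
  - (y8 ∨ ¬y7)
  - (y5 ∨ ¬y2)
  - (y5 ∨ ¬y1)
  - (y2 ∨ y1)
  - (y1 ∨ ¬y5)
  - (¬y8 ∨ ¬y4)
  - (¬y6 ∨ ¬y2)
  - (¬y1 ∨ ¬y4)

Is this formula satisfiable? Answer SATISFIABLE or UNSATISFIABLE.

y8 = True:
  propagation gives y6=False, y7=False; an empty clause results — contradiction.
y8 = False:
  propagation gives y7=True; an empty clause results — contradiction.
Every branch closes, so no satisfying assignment exists.

UNSATISFIABLE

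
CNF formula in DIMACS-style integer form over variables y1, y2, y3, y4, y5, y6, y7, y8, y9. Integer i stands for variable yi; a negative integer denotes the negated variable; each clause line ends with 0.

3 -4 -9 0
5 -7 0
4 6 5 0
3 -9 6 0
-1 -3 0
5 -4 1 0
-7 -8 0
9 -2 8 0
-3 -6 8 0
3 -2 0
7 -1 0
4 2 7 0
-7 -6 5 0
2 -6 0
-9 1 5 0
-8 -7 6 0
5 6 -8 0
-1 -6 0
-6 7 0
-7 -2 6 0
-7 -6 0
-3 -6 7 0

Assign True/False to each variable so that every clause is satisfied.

y1=False, y2=True, y3=True, y4=False, y5=True, y6=False, y7=False, y8=True, y9=False

Pure literal: y5 appears only positively; assign y5 = True.
Set y1 = False and propagate.
Try y2 = True.
  then y3 is forced to True.
For the remaining variables, y4 = False, y6 = False, y7 = False, y8 = True, y9 = False works.
Every clause has at least one true literal under this assignment.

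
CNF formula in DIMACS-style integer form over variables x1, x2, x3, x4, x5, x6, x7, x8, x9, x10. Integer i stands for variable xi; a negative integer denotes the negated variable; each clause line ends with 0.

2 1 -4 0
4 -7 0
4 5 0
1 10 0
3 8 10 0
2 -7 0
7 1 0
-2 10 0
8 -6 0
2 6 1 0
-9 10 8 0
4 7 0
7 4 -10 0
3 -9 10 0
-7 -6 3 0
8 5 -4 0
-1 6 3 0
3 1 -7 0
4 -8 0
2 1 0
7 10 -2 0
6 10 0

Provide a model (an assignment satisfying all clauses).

x1=F, x2=T, x3=T, x4=T, x5=T, x6=F, x7=T, x8=F, x9=T, x10=T

x3 occurs only positively in the remaining clauses — set x3 = True.
x5 occurs only positively in the remaining clauses — set x5 = True.
Try x1 = False.
  then x10 is forced to True.
  then x7 is forced to True.
  then x4 is forced to True.
  then x2 is forced to True.
The remaining clauses are satisfied by x6 = False, x8 = False, x9 = True.
Check each clause:
  1. {x1, x2, ¬x4} — x2 is true.
  2. {x4, ¬x7} — x4 is true.
  3. {x5, x4} — x4 is true.
  4. {x1, x10} — x10 is true.
  5. {x10, x8, x3} — x10 is true.
  6. {x2, ¬x7} — x2 is true.
  7. {x1, x7} — x7 is true.
  8. {¬x2, x10} — x10 is true.
  9. {x8, ¬x6} — ¬x6 is true.
  10. {x6, x1, x2} — x2 is true.
  11. {¬x9, x10, x8} — x10 is true.
  12. {x7, x4} — x4 is true.
  13. {¬x10, x4, x7} — x4 is true.
  14. {¬x9, x3, x10} — x10 is true.
  15. {x3, ¬x6, ¬x7} — ¬x6 is true.
  16. {¬x4, x5, x8} — x5 is true.
  17. {¬x1, x3, x6} — x3 is true.
  18. {x1, ¬x7, x3} — x3 is true.
  19. {x4, ¬x8} — ¬x8 is true.
  20. {x1, x2} — x2 is true.
  21. {x10, x7, ¬x2} — x10 is true.
  22. {x6, x10} — x10 is true.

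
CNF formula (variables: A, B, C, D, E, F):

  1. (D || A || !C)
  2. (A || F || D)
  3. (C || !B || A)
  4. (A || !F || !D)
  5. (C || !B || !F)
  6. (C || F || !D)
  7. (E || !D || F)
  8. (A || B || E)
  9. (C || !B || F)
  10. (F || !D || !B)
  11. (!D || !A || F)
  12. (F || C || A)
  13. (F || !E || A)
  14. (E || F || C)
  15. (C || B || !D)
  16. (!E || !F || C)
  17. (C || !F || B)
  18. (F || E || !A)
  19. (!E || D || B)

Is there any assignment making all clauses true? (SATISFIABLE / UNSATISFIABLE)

SATISFIABLE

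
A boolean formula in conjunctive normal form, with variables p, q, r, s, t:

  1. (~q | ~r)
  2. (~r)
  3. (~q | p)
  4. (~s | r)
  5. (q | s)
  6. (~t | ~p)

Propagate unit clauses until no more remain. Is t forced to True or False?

False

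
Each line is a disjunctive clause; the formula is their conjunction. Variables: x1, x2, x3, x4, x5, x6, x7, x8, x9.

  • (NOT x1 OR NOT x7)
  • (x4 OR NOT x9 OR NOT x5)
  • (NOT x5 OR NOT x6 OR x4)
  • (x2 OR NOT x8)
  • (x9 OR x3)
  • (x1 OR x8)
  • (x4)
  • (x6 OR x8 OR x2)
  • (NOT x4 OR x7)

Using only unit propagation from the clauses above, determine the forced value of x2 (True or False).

(x4) is a unit clause: x4 = True.
From (x7 OR NOT x4) and x4 = True: x7 = True.
In (NOT x7 OR NOT x1), NOT x7 is now false; NOT x1 must hold, so x1 = False.
(x1 OR x8) with x1 = False leaves only x8, so x8 = True.
In (x2 OR NOT x8), NOT x8 is now false; x2 must hold, so x2 = True.

True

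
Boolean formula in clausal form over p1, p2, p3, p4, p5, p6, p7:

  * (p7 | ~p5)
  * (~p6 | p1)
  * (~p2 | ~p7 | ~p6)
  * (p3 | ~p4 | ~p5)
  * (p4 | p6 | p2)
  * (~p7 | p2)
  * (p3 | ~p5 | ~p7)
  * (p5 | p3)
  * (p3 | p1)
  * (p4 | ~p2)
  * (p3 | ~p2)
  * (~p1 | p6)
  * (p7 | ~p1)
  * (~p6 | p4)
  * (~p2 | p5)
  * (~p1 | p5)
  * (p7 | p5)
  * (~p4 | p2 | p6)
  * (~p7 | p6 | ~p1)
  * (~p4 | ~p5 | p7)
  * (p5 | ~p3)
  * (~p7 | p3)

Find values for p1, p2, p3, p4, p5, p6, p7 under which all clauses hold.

p1=0, p2=1, p3=1, p4=1, p5=1, p6=0, p7=1

Try p1 = False.
  then p6 is forced to False.
  then p3 is forced to True.
  then p5 is forced to True.
  then p7 is forced to True.
  then p2 is forced to True.
  then p4 is forced to True.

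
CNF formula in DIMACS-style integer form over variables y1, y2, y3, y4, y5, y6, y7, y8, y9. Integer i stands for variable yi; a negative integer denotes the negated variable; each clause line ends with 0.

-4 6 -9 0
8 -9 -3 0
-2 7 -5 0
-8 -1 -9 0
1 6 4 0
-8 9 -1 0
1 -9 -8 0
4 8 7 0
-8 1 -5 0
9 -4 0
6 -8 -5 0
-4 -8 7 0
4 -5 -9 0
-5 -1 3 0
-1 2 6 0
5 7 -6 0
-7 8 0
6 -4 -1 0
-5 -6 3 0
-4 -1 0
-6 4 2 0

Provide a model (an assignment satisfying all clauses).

Try y1 = False.
Try y2 = True.
The remaining clauses are satisfied by y3 = False, y4 = False, y5 = False, y6 = True, y7 = True, y8 = True, y9 = False.
Check each clause:
  1. (y6 | ~y4 | ~y9) — ~y4 is true.
  2. (~y3 | y8 | ~y9) — y8 is true.
  3. (~y2 | y7 | ~y5) — ~y5 is true.
  4. (~y8 | ~y1 | ~y9) — ~y1 is true.
  5. (y1 | y4 | y6) — y6 is true.
  6. (~y8 | ~y1 | y9) — ~y1 is true.
  7. (~y8 | ~y9 | y1) — ~y9 is true.
  8. (y8 | y4 | y7) — y8 is true.
  9. (~y5 | y1 | ~y8) — ~y5 is true.
  10. (y9 | ~y4) — ~y4 is true.
  11. (~y8 | ~y5 | y6) — ~y5 is true.
  12. (y7 | ~y8 | ~y4) — ~y4 is true.
  13. (~y5 | y4 | ~y9) — ~y5 is true.
  14. (~y5 | y3 | ~y1) — ~y1 is true.
  15. (y6 | ~y1 | y2) — y2 is true.
  16. (y7 | ~y6 | y5) — y7 is true.
  17. (y8 | ~y7) — y8 is true.
  18. (~y4 | y6 | ~y1) — ~y4 is true.
  19. (~y6 | ~y5 | y3) — ~y5 is true.
  20. (~y1 | ~y4) — ~y4 is true.
  21. (~y6 | y2 | y4) — y2 is true.

y1=False, y2=True, y3=False, y4=False, y5=False, y6=True, y7=True, y8=True, y9=False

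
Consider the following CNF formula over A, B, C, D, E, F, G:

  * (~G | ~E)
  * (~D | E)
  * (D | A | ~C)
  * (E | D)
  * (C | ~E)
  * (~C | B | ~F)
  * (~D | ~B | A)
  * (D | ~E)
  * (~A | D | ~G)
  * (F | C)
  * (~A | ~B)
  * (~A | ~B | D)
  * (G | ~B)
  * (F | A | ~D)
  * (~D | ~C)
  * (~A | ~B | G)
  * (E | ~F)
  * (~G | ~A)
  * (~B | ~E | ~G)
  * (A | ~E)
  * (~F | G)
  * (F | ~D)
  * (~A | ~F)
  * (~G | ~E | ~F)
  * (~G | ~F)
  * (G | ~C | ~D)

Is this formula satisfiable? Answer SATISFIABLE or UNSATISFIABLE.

UNSATISFIABLE

D = True:
  propagation gives E=True, G=False, C=True; an empty clause results — contradiction.
D = False:
  propagation gives E=True; an empty clause results — contradiction.
Every branch closes, so no satisfying assignment exists.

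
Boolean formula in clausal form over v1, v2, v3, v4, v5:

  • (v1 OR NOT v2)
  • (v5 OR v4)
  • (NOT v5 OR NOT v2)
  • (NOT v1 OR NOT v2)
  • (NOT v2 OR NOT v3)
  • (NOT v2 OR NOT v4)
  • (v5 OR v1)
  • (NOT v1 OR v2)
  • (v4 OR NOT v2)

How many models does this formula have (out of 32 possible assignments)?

4

Satisfying assignments:
  v1=F v2=F v3=F v4=F v5=T
  v1=F v2=F v3=F v4=T v5=T
  v1=F v2=F v3=T v4=F v5=T
  v1=F v2=F v3=T v4=T v5=T
Count: 4.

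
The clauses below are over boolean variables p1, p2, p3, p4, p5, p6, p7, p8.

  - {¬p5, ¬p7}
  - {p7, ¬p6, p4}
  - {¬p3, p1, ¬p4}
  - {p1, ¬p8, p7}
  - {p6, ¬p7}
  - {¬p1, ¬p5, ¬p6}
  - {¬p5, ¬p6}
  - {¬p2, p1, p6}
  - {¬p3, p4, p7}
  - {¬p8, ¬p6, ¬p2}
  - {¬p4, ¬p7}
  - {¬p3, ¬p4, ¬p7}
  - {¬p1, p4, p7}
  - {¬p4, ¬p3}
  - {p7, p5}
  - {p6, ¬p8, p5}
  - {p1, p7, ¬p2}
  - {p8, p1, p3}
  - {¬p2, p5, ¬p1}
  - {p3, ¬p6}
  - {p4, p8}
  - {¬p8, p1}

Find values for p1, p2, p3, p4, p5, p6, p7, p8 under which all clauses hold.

p1 = True, p2 = True, p3 = False, p4 = True, p5 = True, p6 = False, p7 = False, p8 = False

Check each clause:
  1. {¬p5, ¬p7} — ¬p7 is true.
  2. {¬p6, p7, p4} — ¬p6 is true.
  3. {p1, ¬p4, ¬p3} — p1 is true.
  4. {p7, p1, ¬p8} — ¬p8 is true.
  5. {¬p7, p6} — ¬p7 is true.
  6. {¬p6, ¬p1, ¬p5} — ¬p6 is true.
  7. {¬p5, ¬p6} — ¬p6 is true.
  8. {p6, p1, ¬p2} — p1 is true.
  9. {¬p3, p4, p7} — p4 is true.
  10. {¬p2, ¬p6, ¬p8} — ¬p8 is true.
  11. {¬p7, ¬p4} — ¬p7 is true.
  12. {¬p7, ¬p4, ¬p3} — ¬p7 is true.
  13. {p7, ¬p1, p4} — p4 is true.
  14. {¬p3, ¬p4} — ¬p3 is true.
  15. {p7, p5} — p5 is true.
  16. {¬p8, p5, p6} — ¬p8 is true.
  17. {¬p2, p1, p7} — p1 is true.
  18. {p3, p8, p1} — p1 is true.
  19. {p5, ¬p2, ¬p1} — p5 is true.
  20. {¬p6, p3} — ¬p6 is true.
  21. {p8, p4} — p4 is true.
  22. {¬p8, p1} — ¬p8 is true.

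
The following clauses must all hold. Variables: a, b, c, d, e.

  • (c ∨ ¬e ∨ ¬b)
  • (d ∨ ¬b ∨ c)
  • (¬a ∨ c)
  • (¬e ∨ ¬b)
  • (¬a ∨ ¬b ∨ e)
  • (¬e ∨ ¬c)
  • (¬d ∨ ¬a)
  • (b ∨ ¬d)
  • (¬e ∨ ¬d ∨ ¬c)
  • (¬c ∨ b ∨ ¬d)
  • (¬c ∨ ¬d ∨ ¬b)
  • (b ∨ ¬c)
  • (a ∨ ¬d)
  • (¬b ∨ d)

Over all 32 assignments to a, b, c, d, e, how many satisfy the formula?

2

Satisfying assignments:
  a=0 b=0 c=0 d=0 e=0
  a=0 b=0 c=0 d=0 e=1
Count: 2.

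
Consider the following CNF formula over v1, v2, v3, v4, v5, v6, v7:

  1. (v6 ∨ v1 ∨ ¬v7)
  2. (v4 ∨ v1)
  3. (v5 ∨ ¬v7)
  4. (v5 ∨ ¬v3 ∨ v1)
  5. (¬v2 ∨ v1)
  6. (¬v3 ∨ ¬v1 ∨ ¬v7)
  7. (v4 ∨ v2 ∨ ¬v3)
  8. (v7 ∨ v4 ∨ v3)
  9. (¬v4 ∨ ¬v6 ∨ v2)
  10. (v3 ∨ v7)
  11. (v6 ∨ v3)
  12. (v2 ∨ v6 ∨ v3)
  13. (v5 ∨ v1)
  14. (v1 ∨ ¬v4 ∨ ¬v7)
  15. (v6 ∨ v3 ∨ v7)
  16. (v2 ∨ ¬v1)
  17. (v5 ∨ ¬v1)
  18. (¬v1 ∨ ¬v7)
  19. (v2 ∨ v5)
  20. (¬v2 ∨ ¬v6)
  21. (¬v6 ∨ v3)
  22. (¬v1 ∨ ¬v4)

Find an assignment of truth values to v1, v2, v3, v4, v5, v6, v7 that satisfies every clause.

v5 occurs only positively in the remaining clauses — set v5 = True.
Set v1 = False and propagate.
  then v4 is forced to True.
  then v2 is forced to False.
  then v6 is forced to False.
  then v7 is forced to False.
  then v3 is forced to True.
Every clause has at least one true literal under this assignment.
Check each clause:
  1. (v1 ∨ ¬v7 ∨ v6) — ¬v7 is true.
  2. (v1 ∨ v4) — v4 is true.
  3. (v5 ∨ ¬v7) — ¬v7 is true.
  4. (v1 ∨ ¬v3 ∨ v5) — v5 is true.
  5. (v1 ∨ ¬v2) — ¬v2 is true.
  6. (¬v7 ∨ ¬v3 ∨ ¬v1) — ¬v7 is true.
  7. (¬v3 ∨ v2 ∨ v4) — v4 is true.
  8. (v4 ∨ v7 ∨ v3) — v3 is true.
  9. (v2 ∨ ¬v4 ∨ ¬v6) — ¬v6 is true.
  10. (v7 ∨ v3) — v3 is true.
  11. (v3 ∨ v6) — v3 is true.
  12. (v2 ∨ v6 ∨ v3) — v3 is true.
  13. (v5 ∨ v1) — v5 is true.
  14. (v1 ∨ ¬v4 ∨ ¬v7) — ¬v7 is true.
  15. (v3 ∨ v7 ∨ v6) — v3 is true.
  16. (v2 ∨ ¬v1) — ¬v1 is true.
  17. (v5 ∨ ¬v1) — v5 is true.
  18. (¬v7 ∨ ¬v1) — ¬v7 is true.
  19. (v2 ∨ v5) — v5 is true.
  20. (¬v6 ∨ ¬v2) — ¬v6 is true.
  21. (¬v6 ∨ v3) — ¬v6 is true.
  22. (¬v4 ∨ ¬v1) — ¬v1 is true.

v1=0  v2=0  v3=1  v4=1  v5=1  v6=0  v7=0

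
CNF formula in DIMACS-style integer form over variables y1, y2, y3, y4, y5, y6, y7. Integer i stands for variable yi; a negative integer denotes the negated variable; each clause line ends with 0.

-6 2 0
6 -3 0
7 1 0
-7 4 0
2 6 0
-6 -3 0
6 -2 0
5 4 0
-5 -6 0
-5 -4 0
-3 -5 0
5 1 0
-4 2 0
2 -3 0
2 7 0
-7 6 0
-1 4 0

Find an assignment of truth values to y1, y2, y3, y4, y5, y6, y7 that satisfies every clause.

y3 occurs only negated in the remaining clauses — set y3 = False.
Set y1 = True and propagate.
  then y4 is forced to True.
  then y5 is forced to False.
  then y2 is forced to True.
  then y6 is forced to True.
y7 is now unconstrained; take y7 = True.
Every clause has at least one true literal under this assignment.

y1=T, y2=T, y3=F, y4=T, y5=F, y6=T, y7=T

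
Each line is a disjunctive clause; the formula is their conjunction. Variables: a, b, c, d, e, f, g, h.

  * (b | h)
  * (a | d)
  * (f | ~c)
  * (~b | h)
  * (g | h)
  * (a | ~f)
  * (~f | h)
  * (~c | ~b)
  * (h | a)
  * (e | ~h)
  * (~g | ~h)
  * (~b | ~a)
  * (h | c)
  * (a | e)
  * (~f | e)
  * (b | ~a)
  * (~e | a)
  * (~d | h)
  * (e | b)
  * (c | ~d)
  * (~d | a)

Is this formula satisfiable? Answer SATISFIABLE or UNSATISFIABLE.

h = True:
  propagation gives e=True, g=False, a=True, b=False; an empty clause results — contradiction.
h = False:
  propagation gives b=True; an empty clause results — contradiction.
Every branch closes, so no satisfying assignment exists.

UNSATISFIABLE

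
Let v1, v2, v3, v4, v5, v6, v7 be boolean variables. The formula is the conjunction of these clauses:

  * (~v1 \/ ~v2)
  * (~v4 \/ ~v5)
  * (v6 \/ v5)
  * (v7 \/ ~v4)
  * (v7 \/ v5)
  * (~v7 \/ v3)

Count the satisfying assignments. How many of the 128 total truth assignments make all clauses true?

Case analysis on v5 and v7:
  v5=1, v7=1: v6 free; 3 ways for (v1,v2,v3,v4) × 2^1 = 6.
  v5=1, v7=0: v3, v6 free; 3 ways for (v1,v2,v4) × 2^2 = 12.
  v5=0, v7=1: v4 free; 3 ways for (v1,v2,v3,v6) × 2^1 = 6.
  v5=0, v7=0: a clause becomes empty — 0.
Total: 6 + 12 + 6 + 0 = 24.

24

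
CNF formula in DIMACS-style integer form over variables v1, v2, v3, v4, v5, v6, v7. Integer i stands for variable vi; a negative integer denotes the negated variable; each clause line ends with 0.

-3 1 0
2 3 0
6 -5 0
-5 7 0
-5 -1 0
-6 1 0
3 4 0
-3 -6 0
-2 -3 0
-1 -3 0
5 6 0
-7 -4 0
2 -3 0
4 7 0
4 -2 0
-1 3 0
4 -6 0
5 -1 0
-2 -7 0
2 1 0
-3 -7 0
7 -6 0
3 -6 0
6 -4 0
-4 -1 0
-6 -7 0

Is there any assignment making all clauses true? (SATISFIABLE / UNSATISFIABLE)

UNSATISFIABLE

v3 = True:
  propagation gives v1=True; an empty clause results — contradiction.
v3 = False:
  propagation gives v2=True, v4=True, v7=False, v5=False; an empty clause results — contradiction.
Every branch closes, so no satisfying assignment exists.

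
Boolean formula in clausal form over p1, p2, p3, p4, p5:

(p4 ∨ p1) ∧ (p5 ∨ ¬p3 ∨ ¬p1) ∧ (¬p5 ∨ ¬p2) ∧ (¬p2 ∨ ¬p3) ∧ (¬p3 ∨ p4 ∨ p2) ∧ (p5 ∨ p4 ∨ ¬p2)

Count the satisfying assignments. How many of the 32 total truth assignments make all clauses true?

11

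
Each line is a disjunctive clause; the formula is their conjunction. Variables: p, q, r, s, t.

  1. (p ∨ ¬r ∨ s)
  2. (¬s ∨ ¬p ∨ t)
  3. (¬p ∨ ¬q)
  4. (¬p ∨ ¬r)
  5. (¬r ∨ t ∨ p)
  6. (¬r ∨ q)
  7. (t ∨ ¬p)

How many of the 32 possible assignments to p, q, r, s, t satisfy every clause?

Case analysis on p and r:
  p=T, r=T: a clause becomes empty — 0.
  p=T, r=F: remaining (q,s,t) ∈ {(F,F,T); (F,T,T)} — 2.
  p=F, r=T: remaining (q,s,t) ∈ {(T,T,T)} — 1.
  p=F, r=F: q, s, t free → 2^3 = 8.
Total: 0 + 2 + 1 + 8 = 11.

11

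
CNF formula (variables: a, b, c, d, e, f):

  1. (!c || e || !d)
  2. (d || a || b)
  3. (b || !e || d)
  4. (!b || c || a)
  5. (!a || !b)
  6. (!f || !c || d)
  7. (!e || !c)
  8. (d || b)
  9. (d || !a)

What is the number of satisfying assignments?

Case analysis on d and b:
  d=1, b=1: a clause becomes empty — 0.
  d=1, b=0: forces c=0; a, e, f free → 2^3 = 8.
  d=0, b=1: remaining (a,c,e,f) ∈ {(0,1,0,0)} — 1.
  d=0, b=0: a clause becomes empty — 0.
Total: 0 + 8 + 1 + 0 = 9.

9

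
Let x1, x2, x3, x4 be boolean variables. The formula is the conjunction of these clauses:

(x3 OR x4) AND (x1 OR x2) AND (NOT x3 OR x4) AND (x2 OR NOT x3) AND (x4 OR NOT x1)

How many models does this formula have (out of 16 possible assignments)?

Satisfying assignments:
  x1=F x2=T x3=F x4=T
  x1=F x2=T x3=T x4=T
  x1=T x2=F x3=F x4=T
  x1=T x2=T x3=F x4=T
  x1=T x2=T x3=T x4=T
Count: 5.

5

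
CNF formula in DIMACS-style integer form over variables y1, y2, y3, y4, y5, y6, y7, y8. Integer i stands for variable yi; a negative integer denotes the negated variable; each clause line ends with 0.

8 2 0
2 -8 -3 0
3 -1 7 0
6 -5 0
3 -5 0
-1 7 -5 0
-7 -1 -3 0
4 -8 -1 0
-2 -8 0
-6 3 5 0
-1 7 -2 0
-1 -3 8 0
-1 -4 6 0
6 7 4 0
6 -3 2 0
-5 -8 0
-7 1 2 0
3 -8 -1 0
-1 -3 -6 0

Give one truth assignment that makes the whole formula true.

y1=False, y2=True, y3=True, y4=False, y5=True, y6=True, y7=False, y8=False

Set y1 = False and propagate.
Try y2 = True.
  then y8 is forced to False.
Try y3 = True.
The remaining clauses are satisfied by y4 = False, y5 = True, y6 = True, y7 = False.
Check each clause:
  1. (y8 OR y2) — y2 is true.
  2. (NOT y3 OR y2 OR NOT y8) — NOT y8 is true.
  3. (y3 OR y7 OR NOT y1) — y3 is true.
  4. (NOT y5 OR y6) — y6 is true.
  5. (y3 OR NOT y5) — y3 is true.
  6. (y7 OR NOT y1 OR NOT y5) — NOT y1 is true.
  7. (NOT y3 OR NOT y1 OR NOT y7) — NOT y7 is true.
  8. (y4 OR NOT y1 OR NOT y8) — NOT y8 is true.
  9. (NOT y2 OR NOT y8) — NOT y8 is true.
  10. (y5 OR NOT y6 OR y3) — y3 is true.
  11. (y7 OR NOT y1 OR NOT y2) — NOT y1 is true.
  12. (y8 OR NOT y1 OR NOT y3) — NOT y1 is true.
  13. (NOT y1 OR y6 OR NOT y4) — NOT y4 is true.
  14. (y7 OR y4 OR y6) — y6 is true.
  15. (y2 OR y6 OR NOT y3) — y2 is true.
  16. (NOT y5 OR NOT y8) — NOT y8 is true.
  17. (y1 OR y2 OR NOT y7) — NOT y7 is true.
  18. (NOT y1 OR NOT y8 OR y3) — NOT y8 is true.
  19. (NOT y6 OR NOT y3 OR NOT y1) — NOT y1 is true.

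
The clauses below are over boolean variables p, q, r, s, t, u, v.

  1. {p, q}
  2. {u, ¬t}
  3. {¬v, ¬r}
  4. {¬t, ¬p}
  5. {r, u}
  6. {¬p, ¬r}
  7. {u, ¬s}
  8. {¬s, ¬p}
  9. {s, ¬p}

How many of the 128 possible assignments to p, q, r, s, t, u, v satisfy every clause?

13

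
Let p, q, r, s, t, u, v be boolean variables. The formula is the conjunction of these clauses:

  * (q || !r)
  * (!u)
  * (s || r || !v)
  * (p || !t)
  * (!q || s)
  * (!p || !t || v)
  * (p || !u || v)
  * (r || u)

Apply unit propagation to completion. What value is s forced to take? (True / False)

(!u) stands alone — u = False.
In (r || u), u is now false; r must hold, so r = True.
(q || !r): since r = True, the clause reduces to (q). q = True.
(!q || s) with q = True leaves only s, so s = True.

True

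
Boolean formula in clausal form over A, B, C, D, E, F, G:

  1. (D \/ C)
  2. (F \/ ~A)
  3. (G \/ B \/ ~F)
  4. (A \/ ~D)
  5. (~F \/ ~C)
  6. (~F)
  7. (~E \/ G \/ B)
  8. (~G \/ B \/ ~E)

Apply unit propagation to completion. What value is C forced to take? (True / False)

True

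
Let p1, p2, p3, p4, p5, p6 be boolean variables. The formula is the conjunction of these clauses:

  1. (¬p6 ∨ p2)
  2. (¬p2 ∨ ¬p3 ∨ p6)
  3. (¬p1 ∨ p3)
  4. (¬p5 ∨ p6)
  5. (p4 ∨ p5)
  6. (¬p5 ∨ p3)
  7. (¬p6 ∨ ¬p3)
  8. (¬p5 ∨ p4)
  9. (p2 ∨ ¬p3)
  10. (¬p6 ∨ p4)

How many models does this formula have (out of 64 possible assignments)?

The models are:
  p1=0 p2=0 p3=0 p4=1 p5=0 p6=0
  p1=0 p2=1 p3=0 p4=1 p5=0 p6=0
  p1=0 p2=1 p3=0 p4=1 p5=0 p6=1
Count: 3.

3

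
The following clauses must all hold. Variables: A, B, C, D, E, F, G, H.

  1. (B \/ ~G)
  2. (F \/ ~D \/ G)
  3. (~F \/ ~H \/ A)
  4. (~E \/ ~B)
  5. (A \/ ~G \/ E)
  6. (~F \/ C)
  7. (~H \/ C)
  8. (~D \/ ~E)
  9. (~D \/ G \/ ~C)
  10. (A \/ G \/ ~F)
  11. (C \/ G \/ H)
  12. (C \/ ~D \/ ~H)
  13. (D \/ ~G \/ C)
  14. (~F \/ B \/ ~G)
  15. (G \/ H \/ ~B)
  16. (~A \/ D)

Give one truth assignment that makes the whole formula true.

Branch on A: take A = False.
Branch on B: take B = False.
  then G is forced to False.
  then F is forced to False.
  then D is forced to False.
Try C = True.
E, H are now unconstrained; take E = True, H = True.
Every clause has at least one true literal under this assignment.

A = False  B = False  C = True  D = False  E = True  F = False  G = False  H = True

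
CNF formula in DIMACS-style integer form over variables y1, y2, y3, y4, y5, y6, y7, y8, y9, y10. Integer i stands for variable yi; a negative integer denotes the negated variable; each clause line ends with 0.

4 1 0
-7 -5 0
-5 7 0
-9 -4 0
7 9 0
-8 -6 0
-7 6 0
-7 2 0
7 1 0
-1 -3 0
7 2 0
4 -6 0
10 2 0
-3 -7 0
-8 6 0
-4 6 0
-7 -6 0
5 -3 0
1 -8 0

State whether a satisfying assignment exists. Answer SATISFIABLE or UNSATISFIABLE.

Pure literal: y2 appears only positively; assign y2 = True.
Pure literal: y3 appears only negated; assign y3 = False.
Try y1 = True.
Branch on y4: take y4 = False.
  then y6 is forced to False.
  then y7 is forced to False.
  then y5 is forced to False.
  then y9 is forced to True.
  then y8 is forced to False.
y10 is now unconstrained; take y10 = True.
Every clause has at least one true literal under this assignment.
So y1 = T  y2 = T  y3 = F  y4 = F  y5 = F  y6 = F  y7 = F  y8 = F  y9 = T  y10 = T is a satisfying assignment.

SATISFIABLE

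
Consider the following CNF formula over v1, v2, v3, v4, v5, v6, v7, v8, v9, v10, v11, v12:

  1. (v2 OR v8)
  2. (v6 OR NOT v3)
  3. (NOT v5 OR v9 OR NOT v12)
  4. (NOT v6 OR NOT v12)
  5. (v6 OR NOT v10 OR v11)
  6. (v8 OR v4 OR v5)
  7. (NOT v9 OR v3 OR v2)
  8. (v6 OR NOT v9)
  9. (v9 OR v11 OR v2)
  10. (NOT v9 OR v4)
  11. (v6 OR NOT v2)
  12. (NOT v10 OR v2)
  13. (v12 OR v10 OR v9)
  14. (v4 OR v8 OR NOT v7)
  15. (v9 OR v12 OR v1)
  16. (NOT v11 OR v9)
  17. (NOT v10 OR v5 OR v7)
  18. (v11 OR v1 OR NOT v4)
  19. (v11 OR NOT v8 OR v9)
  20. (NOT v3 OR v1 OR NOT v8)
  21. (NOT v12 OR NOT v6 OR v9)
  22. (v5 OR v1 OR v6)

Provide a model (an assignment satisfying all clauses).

v1 = 0, v2 = 1, v3 = 1, v4 = 1, v5 = 1, v6 = 1, v7 = 0, v8 = 0, v9 = 1, v10 = 1, v11 = 1, v12 = 0

Check each clause:
  1. (v8 OR v2) — v2 is true.
  2. (NOT v3 OR v6) — v6 is true.
  3. (NOT v12 OR v9 OR NOT v5) — v9 is true.
  4. (NOT v12 OR NOT v6) — NOT v12 is true.
  5. (v11 OR NOT v10 OR v6) — v11 is true.
  6. (v5 OR v8 OR v4) — v4 is true.
  7. (v2 OR NOT v9 OR v3) — v2 is true.
  8. (NOT v9 OR v6) — v6 is true.
  9. (v9 OR v11 OR v2) — v9 is true.
  10. (v4 OR NOT v9) — v4 is true.
  11. (NOT v2 OR v6) — v6 is true.
  12. (v2 OR NOT v10) — v2 is true.
  13. (v10 OR v9 OR v12) — v9 is true.
  14. (v4 OR v8 OR NOT v7) — NOT v7 is true.
  15. (v1 OR v9 OR v12) — v9 is true.
  16. (NOT v11 OR v9) — v9 is true.
  17. (v7 OR v5 OR NOT v10) — v5 is true.
  18. (NOT v4 OR v11 OR v1) — v11 is true.
  19. (v11 OR NOT v8 OR v9) — NOT v8 is true.
  20. (NOT v8 OR NOT v3 OR v1) — NOT v8 is true.
  21. (NOT v6 OR v9 OR NOT v12) — v9 is true.
  22. (v5 OR v6 OR v1) — v5 is true.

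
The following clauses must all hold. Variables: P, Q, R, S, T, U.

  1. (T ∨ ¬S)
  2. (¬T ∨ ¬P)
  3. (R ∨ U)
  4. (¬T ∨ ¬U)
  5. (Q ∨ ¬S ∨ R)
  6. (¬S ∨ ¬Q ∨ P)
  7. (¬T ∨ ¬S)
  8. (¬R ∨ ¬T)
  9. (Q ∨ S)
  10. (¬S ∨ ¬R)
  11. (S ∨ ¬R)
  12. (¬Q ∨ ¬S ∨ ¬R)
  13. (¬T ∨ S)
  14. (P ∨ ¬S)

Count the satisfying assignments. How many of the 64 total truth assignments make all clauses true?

The models are:
  P=0 Q=1 R=0 S=0 T=0 U=1
  P=1 Q=1 R=0 S=0 T=0 U=1
Count: 2.

2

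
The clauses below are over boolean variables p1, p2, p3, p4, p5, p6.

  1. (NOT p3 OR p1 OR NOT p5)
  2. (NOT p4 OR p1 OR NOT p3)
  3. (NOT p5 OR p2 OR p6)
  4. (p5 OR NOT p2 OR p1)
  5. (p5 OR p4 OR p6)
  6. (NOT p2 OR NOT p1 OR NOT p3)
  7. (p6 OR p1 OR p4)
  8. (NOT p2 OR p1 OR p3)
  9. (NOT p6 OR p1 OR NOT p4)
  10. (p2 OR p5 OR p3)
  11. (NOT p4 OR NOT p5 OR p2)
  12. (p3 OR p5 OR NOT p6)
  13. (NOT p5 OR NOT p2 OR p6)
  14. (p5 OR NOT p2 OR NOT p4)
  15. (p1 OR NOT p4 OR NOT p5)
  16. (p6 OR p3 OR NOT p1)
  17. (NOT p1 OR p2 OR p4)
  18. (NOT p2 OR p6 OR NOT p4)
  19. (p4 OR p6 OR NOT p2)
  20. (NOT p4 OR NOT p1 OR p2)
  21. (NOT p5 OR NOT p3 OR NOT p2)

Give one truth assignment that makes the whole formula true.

Try p1 = False.
Branch on p2: take p2 = False.
Set p3 = False and propagate.
  then p5 is forced to True.
  then p6 is forced to True.
  then p4 is forced to False.

p1=F, p2=F, p3=F, p4=F, p5=T, p6=T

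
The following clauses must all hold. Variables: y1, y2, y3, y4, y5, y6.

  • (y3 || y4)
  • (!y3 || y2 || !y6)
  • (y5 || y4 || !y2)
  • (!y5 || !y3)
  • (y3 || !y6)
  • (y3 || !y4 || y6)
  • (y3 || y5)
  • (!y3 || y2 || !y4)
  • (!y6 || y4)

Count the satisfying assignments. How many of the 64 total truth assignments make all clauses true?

6

The models are:
  y1=F y2=F y3=T y4=F y5=F y6=F
  y1=F y2=T y3=T y4=T y5=F y6=F
  y1=F y2=T y3=T y4=T y5=F y6=T
  y1=T y2=F y3=T y4=F y5=F y6=F
  y1=T y2=T y3=T y4=T y5=F y6=F
  y1=T y2=T y3=T y4=T y5=F y6=T
That's 6 in total.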